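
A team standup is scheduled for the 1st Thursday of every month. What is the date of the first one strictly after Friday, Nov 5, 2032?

Nov 2032 starts on a Monday, so its 1st Thursday is Nov 4, 2032 (3 days in).
That is not after Nov 5, 2032, so look at Dec 2032.
Dec 2032 starts on a Wednesday, so its 1st Thursday is Dec 2, 2032 (1 day in).

Dec 2, 2032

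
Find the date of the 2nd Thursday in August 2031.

14 August 2031

The first Thursday of August 2031 is August 7.
The 2nd Thursday is 1 weeks later: 7 + 7 = 14.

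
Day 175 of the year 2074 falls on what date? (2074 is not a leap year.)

24 June 2074

January has 31 days (175 − 31 = 144 remain).
February has 28 days (144 − 28 = 116 remain).
March has 31 days (116 − 31 = 85 remain).
April has 30 days (85 − 30 = 55 remain).
May has 31 days (55 − 31 = 24 remain).
24 into June → June 24.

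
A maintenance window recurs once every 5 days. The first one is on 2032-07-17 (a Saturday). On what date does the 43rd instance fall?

The 43rd occurrence is 42 intervals after the first: 42 × 5 = 210 days after 2032-07-17.
July has 31 days — 14 days to the end of July leaves 196.
August has 31 days (165 left).
September has 30 days (135 left).
October has 31 days (104 left).
November has 30 days (74 left).
December has 31 days (43 left).
January has 31 days (12 left).
12 days into February → 2033-02-12.

2033-02-12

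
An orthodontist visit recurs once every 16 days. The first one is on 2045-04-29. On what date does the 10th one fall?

2045-09-20

The 10th occurrence is 9 intervals after the first: 9 × 16 = 144 days after 2045-04-29.
April has 30 days — 1 day to the end of April leaves 143.
May has 31 days (112 left).
June has 30 days (82 left).
July has 31 days (51 left).
August has 31 days (20 left).
20 days into September → 2045-09-20.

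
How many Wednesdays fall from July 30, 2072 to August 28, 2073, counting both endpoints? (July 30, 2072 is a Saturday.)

July 30, 2072 is a Saturday; the first Wednesday on or after it is August 3, 2072 (4 days later).
From August 3, 2072 to August 28, 2073: 150 + 240 = 390 days (rest of 2072, to August 28, 2073 in 2073).
390 ÷ 7 = 55 full weeks with remainder 5, so 55 more Wednesdays after the first → 56.

56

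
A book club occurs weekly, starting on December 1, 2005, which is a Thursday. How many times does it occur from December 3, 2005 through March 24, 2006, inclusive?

Occurrences land 7·i days after December 1, 2005 for i = 0, 1, 2, …
December 3, 2005 is 2 days after the start; 2 ÷ 7 = 0 remainder 2; since the remainder is 2, round up to i = 1. First occurrence in the window: #2 on December 8, 2005 (1×7 = 7 days in).
March 24, 2006 is 113 days after the start; 113 ÷ 7 = 16 remainder 1. Last occurrence in the window: #17 on March 23, 2006.
Occurrences #2 through #17: 16 in total.

16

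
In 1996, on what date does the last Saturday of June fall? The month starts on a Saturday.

June 29, 1996

June 1996 begins on a Saturday, so the first Saturday is June 1.
June 1996 has 30 days. Adding weeks: 1, 8, 15, 22, 29 — the last one ≤ 30 is the 29th.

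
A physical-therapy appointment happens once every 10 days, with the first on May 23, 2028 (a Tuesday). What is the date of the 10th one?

August 21, 2028

The 10th occurrence is 9 intervals after the first: 9 × 10 = 90 days after May 23, 2028.
May has 31 days — 8 days to the end of May leaves 82.
June has 30 days (52 left).
July has 31 days (21 left).
21 days into August → August 21, 2028.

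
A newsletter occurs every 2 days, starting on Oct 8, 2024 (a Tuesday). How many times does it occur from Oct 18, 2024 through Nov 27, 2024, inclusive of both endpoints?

Occurrences land 2·i days after Oct 8, 2024 for i = 0, 1, 2, …
Oct 18, 2024 is 10 days after the start; 10 ÷ 2 = 5 remainder 0. First occurrence in the window: #6 on Oct 18, 2024 (5×2 = 10 days in).
Nov 27, 2024 is 50 days after the start; 50 ÷ 2 = 25 remainder 0. Last occurrence in the window: #26 on Nov 27, 2024.
Occurrences #6 through #26: 21 in total.

21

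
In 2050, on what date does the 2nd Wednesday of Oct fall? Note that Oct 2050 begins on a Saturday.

Oct 12, 2050

Oct 2050 begins on a Saturday, so the first Wednesday is Oct 5 (4 days later).
The 2nd Wednesday is 1 weeks later: 5 + 7 = 12.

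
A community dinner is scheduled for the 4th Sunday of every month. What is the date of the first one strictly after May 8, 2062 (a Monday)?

May 2062 starts on a Monday; its first Sunday is the 7th, so the 4th Sunday is the 28th — May 28, 2062.
May 28, 2062 is after May 8, 2062, so that is the next one.

May 28, 2062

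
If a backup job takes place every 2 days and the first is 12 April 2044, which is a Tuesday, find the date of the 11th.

The 11th occurrence is 10 intervals after the first: 10 × 2 = 20 days after 12 April 2044.
April has 30 days — 18 days to the end of April leaves 2.
2 days into May → 2 May 2044.

2 May 2044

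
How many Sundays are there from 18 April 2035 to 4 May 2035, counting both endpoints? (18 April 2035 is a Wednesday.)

18 April 2035 is a Wednesday; the first Sunday on or after it is 22 April 2035 (4 days later).
From 22 April 2035 to 4 May 2035: 8 + 4 = 12 days (rest of April, May).
12 ÷ 7 = 1 full weeks with remainder 5, so 1 more Sundays after the first → 2.

2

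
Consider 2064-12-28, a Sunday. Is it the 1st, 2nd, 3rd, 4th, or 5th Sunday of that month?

4th

Day 28 falls in week ⌈28/7⌉ of the month.
Days 1–7 hold the 1st Sunday, 8–14 the 2nd, 15–21 the 3rd, 22–28 the 4th, 29–31 the 5th.
28 is in the range for the 4th.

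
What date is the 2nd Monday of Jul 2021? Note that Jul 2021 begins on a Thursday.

Jul 2021 begins on a Thursday, so the first Monday is Jul 5 (4 days later).
The 2nd Monday is 1 weeks later: 5 + 7 = 12.

Jul 12, 2021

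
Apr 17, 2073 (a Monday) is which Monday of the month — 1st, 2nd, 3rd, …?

Day 17 falls in week ⌈17/7⌉ of the month.
Days 1–7 hold the 1st Monday, 8–14 the 2nd, 15–21 the 3rd, 22–28 the 4th, 29–31 the 5th.
17 is in the range for the 3rd.

3rd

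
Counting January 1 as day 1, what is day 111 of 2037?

Apr 21, 2037

Jan has 31 days (111 − 31 = 80 remain).
Feb has 28 days (80 − 28 = 52 remain).
Mar has 31 days (52 − 31 = 21 remain).
21 into Apr → Apr 21.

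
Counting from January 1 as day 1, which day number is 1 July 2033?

182

Days in months before July: 31 + 28 + 31 + 30 + 31 + 30 = 181.
Plus 1 day into July → day 182.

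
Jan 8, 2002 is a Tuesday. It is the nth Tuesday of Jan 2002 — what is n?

2nd

Day 8 falls in week ⌈8/7⌉ of the month.
Days 1–7 hold the 1st Tuesday, 8–14 the 2nd, 15–21 the 3rd, 22–28 the 4th, 29–31 the 5th.
8 is in the range for the 2nd.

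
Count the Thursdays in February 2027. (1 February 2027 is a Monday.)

1 February 2027 is a Monday; the first Thursday on or after it is 4 February 2027 (3 days later).
From 4 February 2027 to 28 February 2027 is 28 − 4 = 24 days.
24 ÷ 7 = 3 full weeks with remainder 3, so 3 more Thursdays after the first → 4.

4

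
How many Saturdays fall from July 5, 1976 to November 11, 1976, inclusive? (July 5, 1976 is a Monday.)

July 5, 1976 is a Monday; the first Saturday on or after it is July 10, 1976 (5 days later).
From July 10, 1976 to November 11, 1976: 21 + 31 + 30 + 31 + 11 = 124 days (rest of July, August, September, October, November).
124 ÷ 7 = 17 full weeks with remainder 5, so 17 more Saturdays after the first → 18.

18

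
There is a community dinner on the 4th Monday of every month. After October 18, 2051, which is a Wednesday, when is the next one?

October 23, 2051

October 2051 starts on a Sunday; its first Monday is the 2nd, so the 4th Monday is the 23rd — October 23, 2051.
October 23, 2051 is after October 18, 2051, so that is the next one.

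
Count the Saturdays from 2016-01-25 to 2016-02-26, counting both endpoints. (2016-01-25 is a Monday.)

4

2016-01-25 is a Monday; the first Saturday on or after it is 2016-01-30 (5 days later).
From 2016-01-30 to 2016-02-26: 1 + 26 = 27 days (rest of January, February).
27 ÷ 7 = 3 full weeks with remainder 6, so 3 more Saturdays after the first → 4.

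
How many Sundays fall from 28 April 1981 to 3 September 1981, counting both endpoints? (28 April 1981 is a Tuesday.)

18

28 April 1981 is a Tuesday; the first Sunday on or after it is 3 May 1981 (5 days later).
From 3 May 1981 to 3 September 1981: 28 + 30 + 31 + 31 + 3 = 123 days (rest of May, June, July, August, September).
123 ÷ 7 = 17 full weeks with remainder 4, so 17 more Sundays after the first → 18.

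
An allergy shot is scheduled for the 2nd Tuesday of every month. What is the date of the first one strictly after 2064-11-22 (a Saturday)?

November 2064 starts on a Saturday; its first Tuesday is the 4th, so the 2nd Tuesday is the 11th — 2064-11-11.
That is not after 2064-11-22, so look at December 2064.
December 2064 starts on a Monday; its first Tuesday is the 2nd, so the 2nd Tuesday is the 9th — 2064-12-09.

2064-12-09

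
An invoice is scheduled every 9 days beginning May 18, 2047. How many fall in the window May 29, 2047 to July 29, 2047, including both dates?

Occurrences land 9·i days after May 18, 2047 for i = 0, 1, 2, …
May 29, 2047 is 11 days after the start; 11 ÷ 9 = 1 remainder 2; since the remainder is 2, round up to i = 2. First occurrence in the window: #3 on June 5, 2047 (2×9 = 18 days in).
July 29, 2047 is 72 days after the start; 72 ÷ 9 = 8 remainder 0. Last occurrence in the window: #9 on July 29, 2047.
Occurrences #3 through #9: 7 in total.

7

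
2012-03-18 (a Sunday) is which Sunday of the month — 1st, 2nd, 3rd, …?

3rd

Day 18 falls in week ⌈18/7⌉ of the month.
Days 1–7 hold the 1st Sunday, 8–14 the 2nd, 15–21 the 3rd, 22–28 the 4th, 29–31 the 5th.
18 is in the range for the 3rd.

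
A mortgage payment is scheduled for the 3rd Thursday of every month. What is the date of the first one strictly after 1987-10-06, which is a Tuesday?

1987-10-15

October 1987 starts on a Thursday; its first Thursday is the 1st, so the 3rd Thursday is the 15th — 1987-10-15.
1987-10-15 is after 1987-10-06, so that is the next one.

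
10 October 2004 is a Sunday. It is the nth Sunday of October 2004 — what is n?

2nd

Day 10 falls in week ⌈10/7⌉ of the month.
Days 1–7 hold the 1st Sunday, 8–14 the 2nd, 15–21 the 3rd, 22–28 the 4th, 29–31 the 5th.
10 is in the range for the 2nd.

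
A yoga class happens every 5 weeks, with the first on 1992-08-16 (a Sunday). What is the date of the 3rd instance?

The 3rd occurrence is 2 intervals after the first: 2 × 35 = 70 days after 1992-08-16.
August has 31 days — 15 days to the end of August leaves 55.
September has 30 days (25 left).
25 days into October → 1992-10-25.

1992-10-25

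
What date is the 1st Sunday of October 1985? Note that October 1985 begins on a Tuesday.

1985-10-06

October 1985 begins on a Tuesday, so the first Sunday is October 6 (5 days later).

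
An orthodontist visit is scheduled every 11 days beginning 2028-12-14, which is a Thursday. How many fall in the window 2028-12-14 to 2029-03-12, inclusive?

Occurrences land 11·i days after 2028-12-14 for i = 0, 1, 2, …
The window opens on the start date, so the first occurrence inside is #1 on 2028-12-14.
2029-03-12 is 88 days after the start; 88 ÷ 11 = 8 remainder 0. Last occurrence in the window: #9 on 2029-03-12.
Occurrences #1 through #9: 9 in total.

9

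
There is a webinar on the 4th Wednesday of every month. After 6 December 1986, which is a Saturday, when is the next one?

December 1986 starts on a Monday; its first Wednesday is the 3rd, so the 4th Wednesday is the 24th — 24 December 1986.
24 December 1986 is after 6 December 1986, so that is the next one.

24 December 1986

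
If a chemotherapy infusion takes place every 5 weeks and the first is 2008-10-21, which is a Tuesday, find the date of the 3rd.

The 3rd occurrence is 2 intervals after the first: 2 × 35 = 70 days after 2008-10-21.
October has 31 days — 10 days to the end of October leaves 60.
November has 30 days (30 left).
30 days into December → 2008-12-30.

2008-12-30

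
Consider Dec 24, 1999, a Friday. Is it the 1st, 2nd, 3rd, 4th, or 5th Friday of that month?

4th

Day 24 falls in week ⌈24/7⌉ of the month.
Days 1–7 hold the 1st Friday, 8–14 the 2nd, 15–21 the 3rd, 22–28 the 4th, 29–31 the 5th.
24 is in the range for the 4th.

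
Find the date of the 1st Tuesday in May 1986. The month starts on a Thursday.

1986-05-06

May 1986 begins on a Thursday, so the first Tuesday is May 6 (5 days later).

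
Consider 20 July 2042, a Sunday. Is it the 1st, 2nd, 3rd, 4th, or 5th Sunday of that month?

Day 20 falls in week ⌈20/7⌉ of the month.
Days 1–7 hold the 1st Sunday, 8–14 the 2nd, 15–21 the 3rd, 22–28 the 4th, 29–31 the 5th.
20 is in the range for the 3rd.

3rd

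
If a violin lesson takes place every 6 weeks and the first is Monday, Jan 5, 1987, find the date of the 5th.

Jun 22, 1987

The 5th occurrence is 4 intervals after the first: 4 × 42 = 168 days after Jan 5, 1987.
Jan has 31 days — 26 days to the end of Jan leaves 142.
Feb has 28 days (114 left).
Mar has 31 days (83 left).
Apr has 30 days (53 left).
May has 31 days (22 left).
22 days into Jun → Jun 22, 1987.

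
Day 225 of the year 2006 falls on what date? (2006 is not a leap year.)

January has 31 days (225 − 31 = 194 remain).
February has 28 days (194 − 28 = 166 remain).
March has 31 days (166 − 31 = 135 remain).
April has 30 days (135 − 30 = 105 remain).
May has 31 days (105 − 31 = 74 remain).
June has 30 days (74 − 30 = 44 remain).
July has 31 days (44 − 31 = 13 remain).
13 into August → August 13.

August 13, 2006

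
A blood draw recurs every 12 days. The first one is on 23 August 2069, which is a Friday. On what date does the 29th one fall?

The 29th occurrence is 28 intervals after the first: 28 × 12 = 336 days after 23 August 2069.
August has 31 days — 8 days to the end of August leaves 328.
September has 30 days (298 left).
October has 31 days (267 left).
November has 30 days (237 left).
December has 31 days (206 left).
January has 31 days (175 left).
February has 28 days (147 left).
March has 31 days (116 left).
April has 30 days (86 left).
May has 31 days (55 left).
June has 30 days (25 left).
25 days into July → 25 July 2070.

25 July 2070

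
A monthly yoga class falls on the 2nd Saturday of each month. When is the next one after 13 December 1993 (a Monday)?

8 January 1994

December 1993 starts on a Wednesday; its first Saturday is the 4th, so the 2nd Saturday is the 11th — 11 December 1993.
That is not after 13 December 1993, so look at January 1994.
January 1994 starts on a Saturday; its first Saturday is the 1st, so the 2nd Saturday is the 8th — 8 January 1994.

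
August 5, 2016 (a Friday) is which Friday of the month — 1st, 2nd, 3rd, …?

1st

Day 5 falls in week ⌈5/7⌉ of the month.
Days 1–7 hold the 1st Friday, 8–14 the 2nd, 15–21 the 3rd, 22–28 the 4th, 29–31 the 5th.
5 is in the range for the 1st.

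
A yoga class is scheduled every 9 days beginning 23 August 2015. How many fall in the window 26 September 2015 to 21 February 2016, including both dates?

Occurrences land 9·i days after 23 August 2015 for i = 0, 1, 2, …
26 September 2015 is 34 days after the start; 34 ÷ 9 = 3 remainder 7; since the remainder is 7, round up to i = 4. First occurrence in the window: #5 on 28 September 2015 (4×9 = 36 days in).
21 February 2016 is 182 days after the start; 182 ÷ 9 = 20 remainder 2. Last occurrence in the window: #21 on 19 February 2016.
Occurrences #5 through #21: 17 in total.

17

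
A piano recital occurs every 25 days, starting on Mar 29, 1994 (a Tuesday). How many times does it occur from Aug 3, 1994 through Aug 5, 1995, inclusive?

14

Occurrences land 25·i days after Mar 29, 1994 for i = 0, 1, 2, …
Aug 3, 1994 is 127 days after the start; 127 ÷ 25 = 5 remainder 2; since the remainder is 2, round up to i = 6. First occurrence in the window: #7 on Aug 26, 1994 (6×25 = 150 days in).
Aug 5, 1995 is 494 days after the start; 494 ÷ 25 = 19 remainder 19. Last occurrence in the window: #20 on Jul 17, 1995.
Occurrences #7 through #20: 14 in total.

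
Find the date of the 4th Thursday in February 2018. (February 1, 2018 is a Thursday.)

22 February 2018

February 2018 begins on a Thursday, so the first Thursday is February 1.
The 4th Thursday is 3 weeks later: 1 + 21 = 22.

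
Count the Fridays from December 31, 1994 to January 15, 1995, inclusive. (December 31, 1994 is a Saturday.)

December 31, 1994 is a Saturday; the first Friday on or after it is January 6, 1995 (6 days later).
From January 6, 1995 to January 15, 1995 is 15 − 6 = 9 days.
9 ÷ 7 = 1 full weeks with remainder 2, so 1 more Fridays after the first → 2.

2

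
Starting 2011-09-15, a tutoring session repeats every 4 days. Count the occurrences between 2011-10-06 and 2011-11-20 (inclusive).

11

Occurrences land 4·i days after 2011-09-15 for i = 0, 1, 2, …
2011-10-06 is 21 days after the start; 21 ÷ 4 = 5 remainder 1; since the remainder is 1, round up to i = 6. First occurrence in the window: #7 on 2011-10-09 (6×4 = 24 days in).
2011-11-20 is 66 days after the start; 66 ÷ 4 = 16 remainder 2. Last occurrence in the window: #17 on 2011-11-18.
Occurrences #7 through #17: 11 in total.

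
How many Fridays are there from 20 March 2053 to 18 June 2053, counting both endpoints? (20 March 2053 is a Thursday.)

13

20 March 2053 is a Thursday; the first Friday on or after it is 21 March 2053 (1 day later).
From 21 March 2053 to 18 June 2053: 10 + 30 + 31 + 18 = 89 days (rest of March, April, May, June).
89 ÷ 7 = 12 full weeks with remainder 5, so 12 more Fridays after the first → 13.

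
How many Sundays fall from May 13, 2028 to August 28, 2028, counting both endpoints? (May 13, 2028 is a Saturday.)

May 13, 2028 is a Saturday; the first Sunday on or after it is May 14, 2028 (1 day later).
From May 14, 2028 to August 28, 2028: 17 + 30 + 31 + 28 = 106 days (rest of May, June, July, August).
106 ÷ 7 = 15 full weeks with remainder 1, so 15 more Sundays after the first → 16.

16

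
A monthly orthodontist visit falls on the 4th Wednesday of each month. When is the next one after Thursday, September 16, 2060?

September 22, 2060

September 2060 starts on a Wednesday; its first Wednesday is the 1st, so the 4th Wednesday is the 22nd — September 22, 2060.
September 22, 2060 is after September 16, 2060, so that is the next one.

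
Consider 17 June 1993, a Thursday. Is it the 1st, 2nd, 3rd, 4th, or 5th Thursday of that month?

Day 17 falls in week ⌈17/7⌉ of the month.
Days 1–7 hold the 1st Thursday, 8–14 the 2nd, 15–21 the 3rd, 22–28 the 4th, 29–31 the 5th.
17 is in the range for the 3rd.

3rd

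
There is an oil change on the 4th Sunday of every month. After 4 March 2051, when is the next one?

March 2051 starts on a Wednesday; its first Sunday is the 5th, so the 4th Sunday is the 26th — 26 March 2051.
26 March 2051 is after 4 March 2051, so that is the next one.

26 March 2051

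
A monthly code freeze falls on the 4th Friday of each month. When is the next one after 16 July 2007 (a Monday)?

July 2007 starts on a Sunday; its first Friday is the 6th, so the 4th Friday is the 27th — 27 July 2007.
27 July 2007 is after 16 July 2007, so that is the next one.

27 July 2007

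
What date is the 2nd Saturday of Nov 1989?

Nov 11, 1989

Nov 1989 begins on a Wednesday, so the first Saturday is Nov 4 (3 days later).
The 2nd Saturday is 1 weeks later: 4 + 7 = 11.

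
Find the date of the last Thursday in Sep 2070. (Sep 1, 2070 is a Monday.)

Sep 2070 begins on a Monday, so the first Thursday is Sep 4 (3 days later).
Sep 2070 has 30 days. Adding weeks: 4, 11, 18, 25 — the last one ≤ 30 is the 25th.

Sep 25, 2070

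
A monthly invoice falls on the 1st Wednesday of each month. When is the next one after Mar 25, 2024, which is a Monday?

Apr 3, 2024

Mar 2024 starts on a Friday, so its 1st Wednesday is Mar 6, 2024 (5 days in).
That is not after Mar 25, 2024, so look at Apr 2024.
Apr 2024 starts on a Monday, so its 1st Wednesday is Apr 3, 2024 (2 days in).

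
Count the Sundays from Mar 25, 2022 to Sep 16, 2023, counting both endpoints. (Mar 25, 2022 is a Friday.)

Mar 25, 2022 is a Friday; the first Sunday on or after it is Mar 27, 2022 (2 days later).
From Mar 27, 2022 to Sep 16, 2023: 279 + 259 = 538 days (rest of 2022, to Sep 16, 2023 in 2023).
538 ÷ 7 = 76 full weeks with remainder 6, so 76 more Sundays after the first → 77.

77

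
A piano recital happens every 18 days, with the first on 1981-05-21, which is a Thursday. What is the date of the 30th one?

The 30th occurrence is 29 intervals after the first: 29 × 18 = 522 days after 1981-05-21.
May has 31 days — 10 days to the end of May leaves 512.
From end of May to end of 1981 is 214 days (298 left).
January has 31 days (267 left).
February has 28 days (239 left).
March has 31 days (208 left).
April has 30 days (178 left).
May has 31 days (147 left).
June has 30 days (117 left).
July has 31 days (86 left).
August has 31 days (55 left).
September has 30 days (25 left).
25 days into October → 1982-10-25.

1982-10-25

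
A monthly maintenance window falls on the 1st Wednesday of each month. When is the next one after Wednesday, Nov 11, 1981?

Nov 1981 starts on a Sunday, so its 1st Wednesday is Nov 4, 1981 (3 days in).
That is not after Nov 11, 1981, so look at Dec 1981.
Dec 1981 starts on a Tuesday, so its 1st Wednesday is Dec 2, 1981 (1 day in).

Dec 2, 1981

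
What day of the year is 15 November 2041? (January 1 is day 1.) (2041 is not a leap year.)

Days in months before November: 31 + 28 + 31 + 30 + 31 + 30 + 31 + 31 + 30 + 31 = 304.
Plus 15 days into November → day 319.

319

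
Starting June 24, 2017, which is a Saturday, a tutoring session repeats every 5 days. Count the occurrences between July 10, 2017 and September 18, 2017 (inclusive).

14

Occurrences land 5·i days after June 24, 2017 for i = 0, 1, 2, …
July 10, 2017 is 16 days after the start; 16 ÷ 5 = 3 remainder 1; since the remainder is 1, round up to i = 4. First occurrence in the window: #5 on July 14, 2017 (4×5 = 20 days in).
September 18, 2017 is 86 days after the start; 86 ÷ 5 = 17 remainder 1. Last occurrence in the window: #18 on September 17, 2017.
Occurrences #5 through #18: 14 in total.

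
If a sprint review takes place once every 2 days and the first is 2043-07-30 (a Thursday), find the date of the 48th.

2043-11-01

The 48th occurrence is 47 intervals after the first: 47 × 2 = 94 days after 2043-07-30.
July has 31 days — 1 day to the end of July leaves 93.
August has 31 days (62 left).
September has 30 days (32 left).
October has 31 days (1 left).
1 day into November → 2043-11-01.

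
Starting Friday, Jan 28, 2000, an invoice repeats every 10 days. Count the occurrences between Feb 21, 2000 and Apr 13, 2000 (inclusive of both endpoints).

Occurrences land 10·i days after Jan 28, 2000 for i = 0, 1, 2, …
Feb 21, 2000 is 24 days after the start; 24 ÷ 10 = 2 remainder 4; since the remainder is 4, round up to i = 3. First occurrence in the window: #4 on Feb 27, 2000 (3×10 = 30 days in).
Apr 13, 2000 is 76 days after the start; 76 ÷ 10 = 7 remainder 6. Last occurrence in the window: #8 on Apr 7, 2000.
Occurrences #4 through #8: 5 in total.

5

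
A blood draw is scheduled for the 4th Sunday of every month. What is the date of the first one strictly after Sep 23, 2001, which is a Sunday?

Oct 28, 2001

Sep 2001 starts on a Saturday; its first Sunday is the 2nd, so the 4th Sunday is the 23rd — Sep 23, 2001.
That is not after Sep 23, 2001, so look at Oct 2001.
Oct 2001 starts on a Monday; its first Sunday is the 7th, so the 4th Sunday is the 28th — Oct 28, 2001.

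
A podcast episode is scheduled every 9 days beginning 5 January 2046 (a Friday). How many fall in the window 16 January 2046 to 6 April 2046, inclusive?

Occurrences land 9·i days after 5 January 2046 for i = 0, 1, 2, …
16 January 2046 is 11 days after the start; 11 ÷ 9 = 1 remainder 2; since the remainder is 2, round up to i = 2. First occurrence in the window: #3 on 23 January 2046 (2×9 = 18 days in).
6 April 2046 is 91 days after the start; 91 ÷ 9 = 10 remainder 1. Last occurrence in the window: #11 on 5 April 2046.
Occurrences #3 through #11: 9 in total.

9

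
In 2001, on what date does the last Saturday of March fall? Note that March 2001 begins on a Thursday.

March 31, 2001

March 2001 begins on a Thursday, so the first Saturday is March 3 (2 days later).
March 2001 has 31 days. Adding weeks: 3, 10, 17, 24, 31 — the last one ≤ 31 is the 31st.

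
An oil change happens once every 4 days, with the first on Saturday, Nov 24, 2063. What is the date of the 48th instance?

The 48th occurrence is 47 intervals after the first: 47 × 4 = 188 days after Nov 24, 2063.
Nov has 30 days — 6 days to the end of Nov leaves 182.
Dec has 31 days (151 left).
Jan has 31 days (120 left).
Feb has 29 days (91 left).
Mar has 31 days (60 left).
Apr has 30 days (30 left).
30 days into May → May 30, 2064.

May 30, 2064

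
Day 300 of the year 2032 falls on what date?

January has 31 days (300 − 31 = 269 remain).
February has 29 days (269 − 29 = 240 remain).
March has 31 days (240 − 31 = 209 remain).
April has 30 days (209 − 30 = 179 remain).
May has 31 days (179 − 31 = 148 remain).
June has 30 days (148 − 30 = 118 remain).
July has 31 days (118 − 31 = 87 remain).
August has 31 days (87 − 31 = 56 remain).
September has 30 days (56 − 30 = 26 remain).
26 into October → October 26.

2032-10-26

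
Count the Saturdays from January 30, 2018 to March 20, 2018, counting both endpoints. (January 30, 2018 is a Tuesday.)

7

January 30, 2018 is a Tuesday; the first Saturday on or after it is February 3, 2018 (4 days later).
From February 3, 2018 to March 20, 2018: 25 + 20 = 45 days (rest of February, March).
45 ÷ 7 = 6 full weeks with remainder 3, so 6 more Saturdays after the first → 7.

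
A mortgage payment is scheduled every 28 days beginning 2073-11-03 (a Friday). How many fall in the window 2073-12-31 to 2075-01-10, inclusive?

13

Occurrences land 28·i days after 2073-11-03 for i = 0, 1, 2, …
2073-12-31 is 58 days after the start; 58 ÷ 28 = 2 remainder 2; since the remainder is 2, round up to i = 3. First occurrence in the window: #4 on 2074-01-26 (3×28 = 84 days in).
2075-01-10 is 433 days after the start; 433 ÷ 28 = 15 remainder 13. Last occurrence in the window: #16 on 2074-12-28.
Occurrences #4 through #16: 13 in total.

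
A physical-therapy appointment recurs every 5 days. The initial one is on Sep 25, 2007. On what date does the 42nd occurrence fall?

The 42nd occurrence is 41 intervals after the first: 41 × 5 = 205 days after Sep 25, 2007.
Sep has 30 days — 5 days to the end of Sep leaves 200.
Oct has 31 days (169 left).
Nov has 30 days (139 left).
Dec has 31 days (108 left).
Jan has 31 days (77 left).
Feb has 29 days (48 left).
Mar has 31 days (17 left).
17 days into Apr → Apr 17, 2008.

Apr 17, 2008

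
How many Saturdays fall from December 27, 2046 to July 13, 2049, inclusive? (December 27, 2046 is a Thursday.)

December 27, 2046 is a Thursday; the first Saturday on or after it is December 29, 2046 (2 days later).
From December 29, 2046 to July 13, 2049: 2 + 365 + 366 + 194 = 927 days (rest of 2046, 2047, 2048, to July 13, 2049 in 2049).
927 ÷ 7 = 132 full weeks with remainder 3, so 132 more Saturdays after the first → 133.

133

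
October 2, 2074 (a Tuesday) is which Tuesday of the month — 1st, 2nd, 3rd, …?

1st

Day 2 falls in week ⌈2/7⌉ of the month.
Days 1–7 hold the 1st Tuesday, 8–14 the 2nd, 15–21 the 3rd, 22–28 the 4th, 29–31 the 5th.
2 is in the range for the 1st.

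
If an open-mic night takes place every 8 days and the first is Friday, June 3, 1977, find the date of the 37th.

March 18, 1978

The 37th occurrence is 36 intervals after the first: 36 × 8 = 288 days after June 3, 1977.
June has 30 days — 27 days to the end of June leaves 261.
July has 31 days (230 left).
August has 31 days (199 left).
September has 30 days (169 left).
October has 31 days (138 left).
November has 30 days (108 left).
December has 31 days (77 left).
January has 31 days (46 left).
February has 28 days (18 left).
18 days into March → March 18, 1978.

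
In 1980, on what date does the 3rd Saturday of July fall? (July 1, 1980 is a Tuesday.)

July 1980 begins on a Tuesday, so the first Saturday is July 5 (4 days later).
The 3rd Saturday is 2 weeks later: 5 + 14 = 19.

1980-07-19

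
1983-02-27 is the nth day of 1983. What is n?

58

Days in months before February: 31 = 31.
Plus 27 days into February → day 58.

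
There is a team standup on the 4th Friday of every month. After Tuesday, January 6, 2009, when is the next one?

January 2009 starts on a Thursday; its first Friday is the 2nd, so the 4th Friday is the 23rd — January 23, 2009.
January 23, 2009 is after January 6, 2009, so that is the next one.

January 23, 2009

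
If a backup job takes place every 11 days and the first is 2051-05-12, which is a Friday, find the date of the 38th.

The 38th occurrence is 37 intervals after the first: 37 × 11 = 407 days after 2051-05-12.
May has 31 days — 19 days to the end of May leaves 388.
June has 30 days (358 left).
July has 31 days (327 left).
August has 31 days (296 left).
September has 30 days (266 left).
October has 31 days (235 left).
November has 30 days (205 left).
December has 31 days (174 left).
January has 31 days (143 left).
February has 29 days (114 left).
March has 31 days (83 left).
April has 30 days (53 left).
May has 31 days (22 left).
22 days into June → 2052-06-22.

2052-06-22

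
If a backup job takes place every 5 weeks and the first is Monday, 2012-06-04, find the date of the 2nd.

2012-07-09

The 2nd occurrence is 1 interval after the first: 1 × 35 = 35 days after 2012-06-04.
June has 30 days — 26 days to the end of June leaves 9.
9 days into July → 2012-07-09.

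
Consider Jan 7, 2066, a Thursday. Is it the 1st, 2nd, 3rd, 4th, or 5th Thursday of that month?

1st

Day 7 falls in week ⌈7/7⌉ of the month.
Days 1–7 hold the 1st Thursday, 8–14 the 2nd, 15–21 the 3rd, 22–28 the 4th, 29–31 the 5th.
7 is in the range for the 1st.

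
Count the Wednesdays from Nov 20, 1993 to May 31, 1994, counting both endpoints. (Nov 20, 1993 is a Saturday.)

27

Nov 20, 1993 is a Saturday; the first Wednesday on or after it is Nov 24, 1993 (4 days later).
From Nov 24, 1993 to May 31, 1994: 6 + 31 + 31 + 28 + 31 + 30 + 31 = 188 days (rest of Nov, Dec, Jan, Feb, Mar, Apr, May).
188 ÷ 7 = 26 full weeks with remainder 6, so 26 more Wednesdays after the first → 27.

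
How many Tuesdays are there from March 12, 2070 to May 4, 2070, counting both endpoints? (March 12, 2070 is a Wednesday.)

7

March 12, 2070 is a Wednesday; the first Tuesday on or after it is March 18, 2070 (6 days later).
From March 18, 2070 to May 4, 2070: 13 + 30 + 4 = 47 days (rest of March, April, May).
47 ÷ 7 = 6 full weeks with remainder 5, so 6 more Tuesdays after the first → 7.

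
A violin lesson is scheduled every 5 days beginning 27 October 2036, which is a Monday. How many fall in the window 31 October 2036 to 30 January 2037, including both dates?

Occurrences land 5·i days after 27 October 2036 for i = 0, 1, 2, …
31 October 2036 is 4 days after the start; 4 ÷ 5 = 0 remainder 4; since the remainder is 4, round up to i = 1. First occurrence in the window: #2 on 1 November 2036 (1×5 = 5 days in).
30 January 2037 is 95 days after the start; 95 ÷ 5 = 19 remainder 0. Last occurrence in the window: #20 on 30 January 2037.
Occurrences #2 through #20: 19 in total.

19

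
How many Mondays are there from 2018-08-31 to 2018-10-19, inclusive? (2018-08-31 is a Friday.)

7

2018-08-31 is a Friday; the first Monday on or after it is 2018-09-03 (3 days later).
From 2018-09-03 to 2018-10-19: 27 + 19 = 46 days (rest of September, October).
46 ÷ 7 = 6 full weeks with remainder 4, so 6 more Mondays after the first → 7.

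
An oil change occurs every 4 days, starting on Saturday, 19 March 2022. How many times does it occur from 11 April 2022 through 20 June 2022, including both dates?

18

Occurrences land 4·i days after 19 March 2022 for i = 0, 1, 2, …
11 April 2022 is 23 days after the start; 23 ÷ 4 = 5 remainder 3; since the remainder is 3, round up to i = 6. First occurrence in the window: #7 on 12 April 2022 (6×4 = 24 days in).
20 June 2022 is 93 days after the start; 93 ÷ 4 = 23 remainder 1. Last occurrence in the window: #24 on 19 June 2022.
Occurrences #7 through #24: 18 in total.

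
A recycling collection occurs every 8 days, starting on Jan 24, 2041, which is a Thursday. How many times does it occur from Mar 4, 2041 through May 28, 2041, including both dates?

11

Occurrences land 8·i days after Jan 24, 2041 for i = 0, 1, 2, …
Mar 4, 2041 is 39 days after the start; 39 ÷ 8 = 4 remainder 7; since the remainder is 7, round up to i = 5. First occurrence in the window: #6 on Mar 5, 2041 (5×8 = 40 days in).
May 28, 2041 is 124 days after the start; 124 ÷ 8 = 15 remainder 4. Last occurrence in the window: #16 on May 24, 2041.
Occurrences #6 through #16: 11 in total.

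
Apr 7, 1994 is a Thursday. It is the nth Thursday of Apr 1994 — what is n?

Day 7 falls in week ⌈7/7⌉ of the month.
Days 1–7 hold the 1st Thursday, 8–14 the 2nd, 15–21 the 3rd, 22–28 the 4th, 29–31 the 5th.
7 is in the range for the 1st.

1st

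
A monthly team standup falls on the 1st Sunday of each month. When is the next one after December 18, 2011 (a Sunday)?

December 2011 starts on a Thursday, so its 1st Sunday is December 4, 2011 (3 days in).
That is not after December 18, 2011, so look at January 2012.
January 2012 starts on a Sunday, so its 1st Sunday is January 1, 2012.

January 1, 2012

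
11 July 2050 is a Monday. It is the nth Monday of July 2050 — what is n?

Day 11 falls in week ⌈11/7⌉ of the month.
Days 1–7 hold the 1st Monday, 8–14 the 2nd, 15–21 the 3rd, 22–28 the 4th, 29–31 the 5th.
11 is in the range for the 2nd.

2nd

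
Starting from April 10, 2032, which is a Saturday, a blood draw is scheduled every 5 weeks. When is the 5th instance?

The 5th occurrence is 4 intervals after the first: 4 × 35 = 140 days after April 10, 2032.
April has 30 days — 20 days to the end of April leaves 120.
May has 31 days (89 left).
June has 30 days (59 left).
July has 31 days (28 left).
28 days into August → August 28, 2032.

August 28, 2032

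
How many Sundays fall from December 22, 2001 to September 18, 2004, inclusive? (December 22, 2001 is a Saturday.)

143

December 22, 2001 is a Saturday; the first Sunday on or after it is December 23, 2001 (1 day later).
From December 23, 2001 to September 18, 2004: 8 + 365 + 365 + 262 = 1000 days (rest of 2001, 2002, 2003, to September 18, 2004 in 2004).
1000 ÷ 7 = 142 full weeks with remainder 6, so 142 more Sundays after the first → 143.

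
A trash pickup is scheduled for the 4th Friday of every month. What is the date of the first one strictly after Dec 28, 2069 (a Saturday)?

Jan 24, 2070

Dec 2069 starts on a Sunday; its first Friday is the 6th, so the 4th Friday is the 27th — Dec 27, 2069.
That is not after Dec 28, 2069, so look at Jan 2070.
Jan 2070 starts on a Wednesday; its first Friday is the 3rd, so the 4th Friday is the 24th — Jan 24, 2070.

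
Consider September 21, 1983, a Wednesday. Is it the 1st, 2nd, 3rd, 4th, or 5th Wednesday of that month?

Day 21 falls in week ⌈21/7⌉ of the month.
Days 1–7 hold the 1st Wednesday, 8–14 the 2nd, 15–21 the 3rd, 22–28 the 4th, 29–31 the 5th.
21 is in the range for the 3rd.

3rd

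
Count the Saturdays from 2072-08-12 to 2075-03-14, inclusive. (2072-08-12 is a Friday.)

2072-08-12 is a Friday; the first Saturday on or after it is 2072-08-13 (1 day later).
From 2072-08-13 to 2075-03-14: 140 + 365 + 365 + 73 = 943 days (rest of 2072, 2073, 2074, to 2075-03-14 in 2075).
943 ÷ 7 = 134 full weeks with remainder 5, so 134 more Saturdays after the first → 135.

135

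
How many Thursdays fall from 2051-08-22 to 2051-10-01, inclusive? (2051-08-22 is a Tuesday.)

6

2051-08-22 is a Tuesday; the first Thursday on or after it is 2051-08-24 (2 days later).
From 2051-08-24 to 2051-10-01: 7 + 30 + 1 = 38 days (rest of August, September, October).
38 ÷ 7 = 5 full weeks with remainder 3, so 5 more Thursdays after the first → 6.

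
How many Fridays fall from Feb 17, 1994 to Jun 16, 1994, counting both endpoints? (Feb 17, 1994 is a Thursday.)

17

Feb 17, 1994 is a Thursday; the first Friday on or after it is Feb 18, 1994 (1 day later).
From Feb 18, 1994 to Jun 16, 1994: 10 + 31 + 30 + 31 + 16 = 118 days (rest of Feb, Mar, Apr, May, Jun).
118 ÷ 7 = 16 full weeks with remainder 6, so 16 more Fridays after the first → 17.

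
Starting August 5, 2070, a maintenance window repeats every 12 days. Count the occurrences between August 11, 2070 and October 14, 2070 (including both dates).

5

Occurrences land 12·i days after August 5, 2070 for i = 0, 1, 2, …
August 11, 2070 is 6 days after the start; 6 ÷ 12 = 0 remainder 6; since the remainder is 6, round up to i = 1. First occurrence in the window: #2 on August 17, 2070 (1×12 = 12 days in).
October 14, 2070 is 70 days after the start; 70 ÷ 12 = 5 remainder 10. Last occurrence in the window: #6 on October 4, 2070.
Occurrences #2 through #6: 5 in total.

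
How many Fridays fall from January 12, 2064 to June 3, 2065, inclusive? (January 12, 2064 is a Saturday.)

January 12, 2064 is a Saturday; the first Friday on or after it is January 18, 2064 (6 days later).
From January 18, 2064 to June 3, 2065: 348 + 154 = 502 days (rest of 2064, to June 3, 2065 in 2065).
502 ÷ 7 = 71 full weeks with remainder 5, so 71 more Fridays after the first → 72.

72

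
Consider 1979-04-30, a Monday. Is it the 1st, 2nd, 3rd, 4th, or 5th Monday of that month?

Day 30 falls in week ⌈30/7⌉ of the month.
Days 1–7 hold the 1st Monday, 8–14 the 2nd, 15–21 the 3rd, 22–28 the 4th, 29–31 the 5th.
30 is in the range for the 5th.

5th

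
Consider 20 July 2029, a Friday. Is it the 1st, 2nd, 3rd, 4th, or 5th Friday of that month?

3rd

Day 20 falls in week ⌈20/7⌉ of the month.
Days 1–7 hold the 1st Friday, 8–14 the 2nd, 15–21 the 3rd, 22–28 the 4th, 29–31 the 5th.
20 is in the range for the 3rd.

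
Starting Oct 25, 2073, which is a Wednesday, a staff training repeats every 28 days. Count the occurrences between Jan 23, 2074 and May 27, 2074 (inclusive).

Occurrences land 28·i days after Oct 25, 2073 for i = 0, 1, 2, …
Jan 23, 2074 is 90 days after the start; 90 ÷ 28 = 3 remainder 6; since the remainder is 6, round up to i = 4. First occurrence in the window: #5 on Feb 14, 2074 (4×28 = 112 days in).
May 27, 2074 is 214 days after the start; 214 ÷ 28 = 7 remainder 18. Last occurrence in the window: #8 on May 9, 2074.
Occurrences #5 through #8: 4 in total.

4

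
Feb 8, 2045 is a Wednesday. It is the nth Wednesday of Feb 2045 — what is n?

Day 8 falls in week ⌈8/7⌉ of the month.
Days 1–7 hold the 1st Wednesday, 8–14 the 2nd, 15–21 the 3rd, 22–28 the 4th, 29–31 the 5th.
8 is in the range for the 2nd.

2nd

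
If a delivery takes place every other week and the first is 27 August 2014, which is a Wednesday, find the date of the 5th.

22 October 2014

The 5th occurrence is 4 intervals after the first: 4 × 14 = 56 days after 27 August 2014.
August has 31 days — 4 days to the end of August leaves 52.
September has 30 days (22 left).
22 days into October → 22 October 2014.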